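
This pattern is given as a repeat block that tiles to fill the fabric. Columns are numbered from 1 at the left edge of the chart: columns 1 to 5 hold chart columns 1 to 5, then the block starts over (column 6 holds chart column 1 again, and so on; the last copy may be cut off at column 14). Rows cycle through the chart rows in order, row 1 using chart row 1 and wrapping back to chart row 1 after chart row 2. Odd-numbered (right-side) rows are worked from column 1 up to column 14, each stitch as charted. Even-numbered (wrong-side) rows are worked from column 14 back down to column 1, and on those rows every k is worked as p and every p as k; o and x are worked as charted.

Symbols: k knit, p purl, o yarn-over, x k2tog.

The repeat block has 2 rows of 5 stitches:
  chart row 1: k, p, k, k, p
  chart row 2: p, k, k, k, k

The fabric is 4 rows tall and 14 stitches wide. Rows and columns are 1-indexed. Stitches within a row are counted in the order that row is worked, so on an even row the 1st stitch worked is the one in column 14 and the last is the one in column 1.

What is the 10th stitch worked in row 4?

Row 4: (4-1) mod 2 = 1, so use chart row 2. Even row -> WS.
Chart row 2 tiled across columns 1-14: p k k k k p k k k k p k k k
WS: work from column 14 back to column 1 (reverse the tiled row), swapping k<->p (o and x unchanged).
Row 4 as worked: p p p k p p p p k p p p p k
Counting 10 along the worked row gives p.

Result:
p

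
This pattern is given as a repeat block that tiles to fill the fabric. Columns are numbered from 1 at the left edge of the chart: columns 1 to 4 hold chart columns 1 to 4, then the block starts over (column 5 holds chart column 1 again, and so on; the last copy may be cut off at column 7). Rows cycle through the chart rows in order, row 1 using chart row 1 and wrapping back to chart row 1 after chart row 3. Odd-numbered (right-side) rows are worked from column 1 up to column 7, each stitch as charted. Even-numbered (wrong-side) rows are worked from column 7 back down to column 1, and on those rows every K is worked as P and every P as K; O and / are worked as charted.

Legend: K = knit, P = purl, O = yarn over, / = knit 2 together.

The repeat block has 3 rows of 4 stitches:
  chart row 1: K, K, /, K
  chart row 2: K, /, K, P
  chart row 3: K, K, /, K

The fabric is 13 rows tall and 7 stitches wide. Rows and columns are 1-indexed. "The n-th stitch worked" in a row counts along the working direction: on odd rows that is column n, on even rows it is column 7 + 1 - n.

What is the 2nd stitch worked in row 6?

Row 6: (6-1) mod 3 = 2, so use chart row 3. Even row -> WS.
Chart row 3 tiled across columns 1-7: K K / K K K /
Wrong side: read the tiled row from column 7 down to 1 and exchange K with P (leave O, /).
Row 6 as worked: / P P P / P P
Stitch 2 in working order -> P

Stitch:
P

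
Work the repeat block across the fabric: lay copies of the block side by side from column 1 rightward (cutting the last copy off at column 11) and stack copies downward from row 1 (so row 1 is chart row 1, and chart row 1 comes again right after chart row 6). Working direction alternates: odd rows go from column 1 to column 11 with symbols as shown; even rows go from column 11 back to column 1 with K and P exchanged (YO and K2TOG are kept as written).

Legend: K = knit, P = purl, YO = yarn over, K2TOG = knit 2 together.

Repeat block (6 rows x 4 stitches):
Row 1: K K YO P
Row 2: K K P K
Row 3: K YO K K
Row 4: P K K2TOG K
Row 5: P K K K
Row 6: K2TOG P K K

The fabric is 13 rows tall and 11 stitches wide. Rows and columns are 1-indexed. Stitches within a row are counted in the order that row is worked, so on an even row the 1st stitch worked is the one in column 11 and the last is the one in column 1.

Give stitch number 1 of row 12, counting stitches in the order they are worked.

Result:
P

Derivation:
Row 12 uses chart row ((12-1) mod 6)+1 = 6. Row 12 is even, so WS.
Chart row 6 tiled across columns 1-11: K2TOG P K K K2TOG P K K K2TOG P K
Wrong side: read the tiled row from column 11 down to 1 and exchange K with P (leave YO, K2TOG).
Row 12 as worked: P K K2TOG P P K K2TOG P P K K2TOG
Counting 1 along the worked row gives P.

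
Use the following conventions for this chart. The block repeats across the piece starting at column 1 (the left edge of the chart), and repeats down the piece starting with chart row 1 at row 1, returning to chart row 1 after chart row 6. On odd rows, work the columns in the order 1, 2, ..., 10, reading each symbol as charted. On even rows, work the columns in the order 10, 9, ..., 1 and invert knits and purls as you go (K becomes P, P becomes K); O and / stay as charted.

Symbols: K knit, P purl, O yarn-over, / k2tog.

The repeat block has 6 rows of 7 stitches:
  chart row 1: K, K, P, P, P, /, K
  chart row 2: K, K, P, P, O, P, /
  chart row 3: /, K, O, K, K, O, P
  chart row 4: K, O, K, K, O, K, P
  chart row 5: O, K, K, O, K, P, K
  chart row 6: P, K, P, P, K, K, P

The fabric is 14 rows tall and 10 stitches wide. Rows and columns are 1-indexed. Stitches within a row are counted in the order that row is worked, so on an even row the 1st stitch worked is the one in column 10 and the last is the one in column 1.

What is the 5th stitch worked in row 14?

Stitch:
K

Derivation:
Row 14 uses chart row ((14-1) mod 6)+1 = 2. Row 14 is even, so WS.
Chart row 2 tiled across columns 1-10: K K P P O P / K K P
WS row: flip the tiled sequence (start at column 10) and apply K<->P; O and / stay.
Row 14 as worked: K P P / K O K K P P
Counting 5 along the worked row gives K.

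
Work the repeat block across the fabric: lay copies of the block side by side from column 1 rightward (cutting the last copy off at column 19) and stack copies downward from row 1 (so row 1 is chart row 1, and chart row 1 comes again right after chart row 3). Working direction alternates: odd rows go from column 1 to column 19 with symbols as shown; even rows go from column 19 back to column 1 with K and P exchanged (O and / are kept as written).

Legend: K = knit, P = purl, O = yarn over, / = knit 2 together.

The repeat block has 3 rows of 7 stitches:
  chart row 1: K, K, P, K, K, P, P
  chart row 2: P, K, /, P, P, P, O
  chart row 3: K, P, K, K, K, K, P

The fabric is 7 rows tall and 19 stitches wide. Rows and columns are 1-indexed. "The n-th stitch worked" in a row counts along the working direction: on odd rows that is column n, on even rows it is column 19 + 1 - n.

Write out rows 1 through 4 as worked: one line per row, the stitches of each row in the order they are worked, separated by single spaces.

Result:
K K P K K P P K K P K K P P K K P K K
K K / P K O K K K / P K O K K K / P K
K P K K K K P K P K K K K P K P K K K
P P K P P K K P P K P P K K P P K P P

Derivation:
Row 1: chart row 1, RS - tile across columns 1-19 and work as-is.
Row 2: chart row 2, WS - tiled (columns 1-19): P K / P P P O P K / P P P O P K / P P; work from column 19 back to 1 with K<->P swapped.
Row 3: chart row 3, RS - tile across columns 1-19 and work as-is.
Row 4: chart row 1, WS - tiled (columns 1-19): K K P K K P P K K P K K P P K K P K K; work from column 19 back to 1 with K<->P swapped.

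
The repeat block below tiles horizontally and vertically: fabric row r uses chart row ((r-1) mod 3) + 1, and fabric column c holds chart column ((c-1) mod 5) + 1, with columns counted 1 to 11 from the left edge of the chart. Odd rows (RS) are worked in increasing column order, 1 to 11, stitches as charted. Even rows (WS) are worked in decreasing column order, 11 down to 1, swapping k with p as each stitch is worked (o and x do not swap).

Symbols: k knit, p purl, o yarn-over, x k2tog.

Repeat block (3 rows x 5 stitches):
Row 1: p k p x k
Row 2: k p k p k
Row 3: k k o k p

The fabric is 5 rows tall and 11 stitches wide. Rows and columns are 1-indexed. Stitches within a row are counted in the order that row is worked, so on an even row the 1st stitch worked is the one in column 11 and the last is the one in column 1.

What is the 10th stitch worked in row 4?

Row 4: (4-1) mod 3 = 0, so use chart row 1. Even row -> WS.
Chart row 1 tiled across columns 1-11: p k p x k p k p x k p
WS: work from column 11 back to column 1 (reverse the tiled row), swapping k<->p (o and x unchanged).
Row 4 as worked: k p x k p k p x k p k
Stitch 10 in working order -> p

== STITCH ==
p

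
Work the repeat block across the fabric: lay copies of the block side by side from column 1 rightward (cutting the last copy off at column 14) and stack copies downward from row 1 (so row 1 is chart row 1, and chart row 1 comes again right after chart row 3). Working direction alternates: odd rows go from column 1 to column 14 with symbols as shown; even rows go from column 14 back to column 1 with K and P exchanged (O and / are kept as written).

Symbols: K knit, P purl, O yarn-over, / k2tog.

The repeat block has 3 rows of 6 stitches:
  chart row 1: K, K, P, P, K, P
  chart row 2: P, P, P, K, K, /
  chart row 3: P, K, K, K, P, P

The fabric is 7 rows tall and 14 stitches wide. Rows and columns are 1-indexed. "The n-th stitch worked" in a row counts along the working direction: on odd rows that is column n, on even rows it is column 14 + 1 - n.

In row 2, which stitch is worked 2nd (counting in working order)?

For row 2: chart row = ((2-1) mod 3) + 1 = 2; this is a WS (even) row.
Chart row 2 tiled across columns 1-14: P P P K K / P P P K K / P P
WS row: flip the tiled sequence (start at column 14) and apply K<->P; O and / stay.
Row 2 as worked: K K / P P K K K / P P K K K
Stitch 2 in working order -> K

Stitch:
K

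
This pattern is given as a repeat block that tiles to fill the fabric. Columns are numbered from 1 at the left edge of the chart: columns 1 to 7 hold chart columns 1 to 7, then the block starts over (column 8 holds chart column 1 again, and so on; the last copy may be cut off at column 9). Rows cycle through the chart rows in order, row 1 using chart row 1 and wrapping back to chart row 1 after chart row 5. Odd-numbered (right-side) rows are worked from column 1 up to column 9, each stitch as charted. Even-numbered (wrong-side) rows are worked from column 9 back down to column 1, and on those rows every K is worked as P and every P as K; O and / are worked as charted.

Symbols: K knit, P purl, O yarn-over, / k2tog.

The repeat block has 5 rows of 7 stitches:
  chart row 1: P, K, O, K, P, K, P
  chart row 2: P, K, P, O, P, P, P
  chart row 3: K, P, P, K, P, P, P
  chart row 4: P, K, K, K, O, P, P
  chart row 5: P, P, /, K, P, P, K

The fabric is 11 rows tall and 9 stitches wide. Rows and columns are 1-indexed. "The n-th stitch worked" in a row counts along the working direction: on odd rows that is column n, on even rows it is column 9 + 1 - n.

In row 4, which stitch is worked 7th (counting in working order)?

Row 4 uses chart row ((4-1) mod 5)+1 = 4. Row 4 is even, so WS.
Chart row 4 tiled across columns 1-9: P K K K O P P P K
WS row: flip the tiled sequence (start at column 9) and apply K<->P; O and / stay.
Row 4 as worked: P K K K O P P P K
Stitch 7 in working order -> P

Result:
P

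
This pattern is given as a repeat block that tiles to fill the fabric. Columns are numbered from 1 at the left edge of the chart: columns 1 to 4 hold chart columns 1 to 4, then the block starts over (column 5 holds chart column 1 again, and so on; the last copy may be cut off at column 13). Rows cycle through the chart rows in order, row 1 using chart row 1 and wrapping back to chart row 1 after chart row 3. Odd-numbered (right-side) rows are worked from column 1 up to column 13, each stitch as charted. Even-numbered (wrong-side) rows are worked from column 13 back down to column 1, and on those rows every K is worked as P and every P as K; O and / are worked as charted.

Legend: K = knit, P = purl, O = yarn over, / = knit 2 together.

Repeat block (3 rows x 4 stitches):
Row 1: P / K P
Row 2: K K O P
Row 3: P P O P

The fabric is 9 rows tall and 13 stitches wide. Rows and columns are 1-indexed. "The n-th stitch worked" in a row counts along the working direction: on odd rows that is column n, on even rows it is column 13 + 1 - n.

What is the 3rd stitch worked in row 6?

Row 6: (6-1) mod 3 = 2, so use chart row 3. Even row -> WS.
Chart row 3 tiled across columns 1-13: P P O P P P O P P P O P P
Wrong side: read the tiled row from column 13 down to 1 and exchange K with P (leave O, /).
Row 6 as worked: K K O K K K O K K K O K K
Counting 3 along the worked row gives O.

Stitch:
O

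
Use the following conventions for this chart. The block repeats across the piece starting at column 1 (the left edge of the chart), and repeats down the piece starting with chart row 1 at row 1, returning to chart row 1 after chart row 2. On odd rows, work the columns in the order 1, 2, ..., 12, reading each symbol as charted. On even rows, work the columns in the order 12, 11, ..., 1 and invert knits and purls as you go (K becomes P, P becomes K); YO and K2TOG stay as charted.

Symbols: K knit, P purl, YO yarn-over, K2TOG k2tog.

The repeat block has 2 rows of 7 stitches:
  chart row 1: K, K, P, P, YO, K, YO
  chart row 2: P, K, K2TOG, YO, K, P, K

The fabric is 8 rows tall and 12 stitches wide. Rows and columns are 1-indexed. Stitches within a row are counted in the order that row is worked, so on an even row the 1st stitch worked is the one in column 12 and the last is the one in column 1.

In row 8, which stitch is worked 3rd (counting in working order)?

Row 8: (8-1) mod 2 = 1, so use chart row 2. Even row -> WS.
Chart row 2 tiled across columns 1-12: P K K2TOG YO K P K P K K2TOG YO K
Wrong side: read the tiled row from column 12 down to 1 and exchange K with P (leave YO, K2TOG).
Row 8 as worked: P YO K2TOG P K P K P YO K2TOG P K
Stitch 3 in working order -> K2TOG

== STITCH ==
K2TOG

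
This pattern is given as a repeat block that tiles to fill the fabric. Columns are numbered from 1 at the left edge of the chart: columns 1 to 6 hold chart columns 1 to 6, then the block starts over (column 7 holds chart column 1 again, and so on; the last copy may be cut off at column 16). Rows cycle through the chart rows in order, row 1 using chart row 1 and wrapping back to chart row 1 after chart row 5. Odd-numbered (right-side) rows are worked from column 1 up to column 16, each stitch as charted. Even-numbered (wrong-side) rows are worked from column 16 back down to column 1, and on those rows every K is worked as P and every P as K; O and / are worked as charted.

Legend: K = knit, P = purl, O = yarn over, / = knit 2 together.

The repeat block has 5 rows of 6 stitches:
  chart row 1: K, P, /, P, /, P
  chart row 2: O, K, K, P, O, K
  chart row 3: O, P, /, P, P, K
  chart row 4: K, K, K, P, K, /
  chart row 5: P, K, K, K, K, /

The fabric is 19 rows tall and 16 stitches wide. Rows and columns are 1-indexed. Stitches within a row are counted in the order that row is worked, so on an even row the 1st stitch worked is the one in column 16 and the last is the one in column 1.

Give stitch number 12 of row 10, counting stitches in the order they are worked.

== STITCH ==
P

Derivation:
Row 10: (10-1) mod 5 = 4, so use chart row 5. Even row -> WS.
Chart row 5 tiled across columns 1-16: P K K K K / P K K K K / P K K K
WS row: flip the tiled sequence (start at column 16) and apply K<->P; O and / stay.
Row 10 as worked: P P P K / P P P P K / P P P P K
The 12th stitch worked is P.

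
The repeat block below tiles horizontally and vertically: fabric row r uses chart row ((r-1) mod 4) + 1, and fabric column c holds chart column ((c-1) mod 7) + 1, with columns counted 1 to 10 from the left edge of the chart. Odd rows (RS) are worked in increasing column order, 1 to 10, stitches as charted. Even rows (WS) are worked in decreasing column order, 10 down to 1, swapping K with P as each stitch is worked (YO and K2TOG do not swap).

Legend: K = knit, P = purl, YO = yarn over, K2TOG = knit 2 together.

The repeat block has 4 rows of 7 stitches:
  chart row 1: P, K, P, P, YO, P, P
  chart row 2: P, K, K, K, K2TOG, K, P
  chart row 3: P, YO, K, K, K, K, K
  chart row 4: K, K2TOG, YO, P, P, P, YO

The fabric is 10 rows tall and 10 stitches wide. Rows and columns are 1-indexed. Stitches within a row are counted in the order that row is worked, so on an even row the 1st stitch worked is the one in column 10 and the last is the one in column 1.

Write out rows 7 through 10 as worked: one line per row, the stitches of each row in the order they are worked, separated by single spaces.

Rows as worked:
P YO K K K K K P YO K
YO K2TOG P YO K K K YO K2TOG P
P K P P YO P P P K P
P P K K P K2TOG P P P K

Derivation:
Row 7: chart row 3, RS - tile across columns 1-10 and work as-is.
Row 8: chart row 4, WS - tiled (columns 1-10): K K2TOG YO P P P YO K K2TOG YO; work from column 10 back to 1 with K<->P swapped.
Row 9: chart row 1, RS - tile across columns 1-10 and work as-is.
Row 10: chart row 2, WS - tiled (columns 1-10): P K K K K2TOG K P P K K; work from column 10 back to 1 with K<->P swapped.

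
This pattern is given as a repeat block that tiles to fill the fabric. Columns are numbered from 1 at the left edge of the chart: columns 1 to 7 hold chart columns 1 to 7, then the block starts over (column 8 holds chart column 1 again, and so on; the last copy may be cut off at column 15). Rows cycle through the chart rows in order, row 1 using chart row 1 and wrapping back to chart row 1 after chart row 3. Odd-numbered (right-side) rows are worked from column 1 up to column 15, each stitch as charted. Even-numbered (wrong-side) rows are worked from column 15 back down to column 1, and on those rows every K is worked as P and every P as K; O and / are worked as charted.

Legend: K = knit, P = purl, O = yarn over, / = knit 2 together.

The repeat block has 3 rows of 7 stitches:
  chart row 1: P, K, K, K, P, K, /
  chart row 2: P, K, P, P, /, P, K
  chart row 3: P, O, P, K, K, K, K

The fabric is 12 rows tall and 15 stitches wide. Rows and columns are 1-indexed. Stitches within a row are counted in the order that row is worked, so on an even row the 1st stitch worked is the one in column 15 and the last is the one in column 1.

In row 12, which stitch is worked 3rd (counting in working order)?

Stitch:
P

Derivation:
Row 12: (12-1) mod 3 = 2, so use chart row 3. Even row -> WS.
Chart row 3 tiled across columns 1-15: P O P K K K K P O P K K K K P
WS: work from column 15 back to column 1 (reverse the tiled row), swapping K<->P (O and / unchanged).
Row 12 as worked: K P P P P K O K P P P P K O K
The 3rd stitch worked is P.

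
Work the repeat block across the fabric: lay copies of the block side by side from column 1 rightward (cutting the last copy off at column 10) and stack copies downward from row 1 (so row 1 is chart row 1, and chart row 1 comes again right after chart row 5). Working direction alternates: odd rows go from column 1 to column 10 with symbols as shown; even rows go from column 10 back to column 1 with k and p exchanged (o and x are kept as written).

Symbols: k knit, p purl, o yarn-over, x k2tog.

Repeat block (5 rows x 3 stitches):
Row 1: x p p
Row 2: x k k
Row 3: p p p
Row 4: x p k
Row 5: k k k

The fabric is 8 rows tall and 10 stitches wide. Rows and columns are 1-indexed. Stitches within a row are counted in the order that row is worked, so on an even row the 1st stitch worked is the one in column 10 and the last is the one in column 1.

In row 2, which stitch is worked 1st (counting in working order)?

Row 2 uses chart row ((2-1) mod 5)+1 = 2. Row 2 is even, so WS.
Chart row 2 tiled across columns 1-10: x k k x k k x k k x
Wrong side: read the tiled row from column 10 down to 1 and exchange k with p (leave o, x).
Row 2 as worked: x p p x p p x p p x
Counting 1 along the worked row gives x.

== STITCH ==
x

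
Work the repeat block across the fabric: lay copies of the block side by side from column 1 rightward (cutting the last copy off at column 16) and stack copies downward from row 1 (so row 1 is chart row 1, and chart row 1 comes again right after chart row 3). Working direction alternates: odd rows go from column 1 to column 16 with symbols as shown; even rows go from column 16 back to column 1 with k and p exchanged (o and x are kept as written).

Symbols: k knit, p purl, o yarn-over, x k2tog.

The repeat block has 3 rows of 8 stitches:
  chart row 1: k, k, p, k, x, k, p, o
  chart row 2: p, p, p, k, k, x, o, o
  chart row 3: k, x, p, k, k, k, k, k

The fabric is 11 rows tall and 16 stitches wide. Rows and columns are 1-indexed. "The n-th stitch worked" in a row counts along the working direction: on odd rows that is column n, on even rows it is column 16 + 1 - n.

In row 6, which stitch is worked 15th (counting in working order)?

Row 6: (6-1) mod 3 = 2, so use chart row 3. Even row -> WS.
Chart row 3 tiled across columns 1-16: k x p k k k k k k x p k k k k k
WS row: flip the tiled sequence (start at column 16) and apply k<->p; o and x stay.
Row 6 as worked: p p p p p k x p p p p p p k x p
Counting 15 along the worked row gives x.

Result:
x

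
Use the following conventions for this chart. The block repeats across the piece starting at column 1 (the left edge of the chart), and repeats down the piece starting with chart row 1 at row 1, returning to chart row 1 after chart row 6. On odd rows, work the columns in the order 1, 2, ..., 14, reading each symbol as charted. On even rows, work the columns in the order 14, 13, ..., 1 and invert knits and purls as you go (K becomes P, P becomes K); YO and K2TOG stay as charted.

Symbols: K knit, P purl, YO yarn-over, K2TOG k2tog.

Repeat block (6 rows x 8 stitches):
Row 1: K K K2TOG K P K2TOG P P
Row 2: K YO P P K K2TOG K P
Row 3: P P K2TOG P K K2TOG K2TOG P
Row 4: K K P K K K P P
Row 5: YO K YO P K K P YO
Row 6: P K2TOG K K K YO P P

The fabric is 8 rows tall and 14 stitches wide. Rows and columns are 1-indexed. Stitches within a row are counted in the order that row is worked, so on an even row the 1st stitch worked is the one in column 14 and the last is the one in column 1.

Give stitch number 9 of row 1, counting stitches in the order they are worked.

Stitch:
K

Derivation:
For row 1: chart row = ((1-1) mod 6) + 1 = 1; this is a RS (odd) row.
Chart row 1 tiled across columns 1-14: K K K2TOG K P K2TOG P P K K K2TOG K P K2TOG
RS row: no reversal, no swap; stitch n worked = column n.
The 9th stitch worked is K.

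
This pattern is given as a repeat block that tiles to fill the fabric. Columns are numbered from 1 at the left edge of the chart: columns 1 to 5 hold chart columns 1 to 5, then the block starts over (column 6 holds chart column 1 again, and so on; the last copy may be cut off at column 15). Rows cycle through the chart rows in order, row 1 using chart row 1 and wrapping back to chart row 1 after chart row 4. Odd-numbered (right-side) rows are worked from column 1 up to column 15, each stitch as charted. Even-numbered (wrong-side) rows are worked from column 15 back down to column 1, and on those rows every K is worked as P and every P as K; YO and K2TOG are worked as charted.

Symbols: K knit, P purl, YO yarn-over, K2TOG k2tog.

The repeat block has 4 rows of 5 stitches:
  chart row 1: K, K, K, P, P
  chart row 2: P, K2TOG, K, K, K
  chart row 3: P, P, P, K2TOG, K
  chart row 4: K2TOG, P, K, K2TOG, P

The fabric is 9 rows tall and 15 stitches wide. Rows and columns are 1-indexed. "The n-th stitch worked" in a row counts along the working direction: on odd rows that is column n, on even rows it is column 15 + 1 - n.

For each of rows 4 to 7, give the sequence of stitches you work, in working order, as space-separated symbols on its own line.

Row 4: chart row 4, WS - tiled (columns 1-15): K2TOG P K K2TOG P K2TOG P K K2TOG P K2TOG P K K2TOG P; work from column 15 back to 1 with K<->P swapped.
Row 5: chart row 1, RS - tile across columns 1-15 and work as-is.
Row 6: chart row 2, WS - tiled (columns 1-15): P K2TOG K K K P K2TOG K K K P K2TOG K K K; work from column 15 back to 1 with K<->P swapped.
Row 7: chart row 3, RS - tile across columns 1-15 and work as-is.

Rows as worked:
K K2TOG P K K2TOG K K2TOG P K K2TOG K K2TOG P K K2TOG
K K K P P K K K P P K K K P P
P P P K2TOG K P P P K2TOG K P P P K2TOG K
P P P K2TOG K P P P K2TOG K P P P K2TOG K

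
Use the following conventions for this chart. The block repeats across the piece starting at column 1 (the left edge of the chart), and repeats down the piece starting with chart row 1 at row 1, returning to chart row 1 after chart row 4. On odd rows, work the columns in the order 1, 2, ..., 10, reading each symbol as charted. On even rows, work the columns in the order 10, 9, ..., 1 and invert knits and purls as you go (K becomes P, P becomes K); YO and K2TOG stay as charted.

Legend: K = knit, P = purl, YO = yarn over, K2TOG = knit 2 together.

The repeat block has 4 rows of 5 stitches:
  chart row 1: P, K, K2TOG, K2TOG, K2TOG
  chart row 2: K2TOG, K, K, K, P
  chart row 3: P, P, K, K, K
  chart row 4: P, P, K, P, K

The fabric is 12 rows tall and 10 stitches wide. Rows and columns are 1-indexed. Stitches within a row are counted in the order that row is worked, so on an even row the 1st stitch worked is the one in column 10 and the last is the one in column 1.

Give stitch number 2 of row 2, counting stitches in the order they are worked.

Row 2: (2-1) mod 4 = 1, so use chart row 2. Even row -> WS.
Chart row 2 tiled across columns 1-10: K2TOG K K K P K2TOG K K K P
Wrong side: read the tiled row from column 10 down to 1 and exchange K with P (leave YO, K2TOG).
Row 2 as worked: K P P P K2TOG K P P P K2TOG
Counting 2 along the worked row gives P.

Result:
P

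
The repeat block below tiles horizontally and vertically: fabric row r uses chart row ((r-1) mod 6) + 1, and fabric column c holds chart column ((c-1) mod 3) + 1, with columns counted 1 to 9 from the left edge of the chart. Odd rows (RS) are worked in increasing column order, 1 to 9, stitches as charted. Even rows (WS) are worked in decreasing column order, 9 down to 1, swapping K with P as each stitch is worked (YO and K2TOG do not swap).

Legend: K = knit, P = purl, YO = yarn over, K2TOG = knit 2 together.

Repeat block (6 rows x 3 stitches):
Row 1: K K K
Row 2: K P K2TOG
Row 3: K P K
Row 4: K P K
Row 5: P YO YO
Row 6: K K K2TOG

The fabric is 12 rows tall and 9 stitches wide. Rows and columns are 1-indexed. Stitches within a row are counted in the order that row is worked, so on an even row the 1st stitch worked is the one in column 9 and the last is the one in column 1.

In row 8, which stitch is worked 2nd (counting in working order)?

For row 8: chart row = ((8-1) mod 6) + 1 = 2; this is a WS (even) row.
Chart row 2 tiled across columns 1-9: K P K2TOG K P K2TOG K P K2TOG
Wrong side: read the tiled row from column 9 down to 1 and exchange K with P (leave YO, K2TOG).
Row 8 as worked: K2TOG K P K2TOG K P K2TOG K P
Counting 2 along the worked row gives K.

Stitch:
K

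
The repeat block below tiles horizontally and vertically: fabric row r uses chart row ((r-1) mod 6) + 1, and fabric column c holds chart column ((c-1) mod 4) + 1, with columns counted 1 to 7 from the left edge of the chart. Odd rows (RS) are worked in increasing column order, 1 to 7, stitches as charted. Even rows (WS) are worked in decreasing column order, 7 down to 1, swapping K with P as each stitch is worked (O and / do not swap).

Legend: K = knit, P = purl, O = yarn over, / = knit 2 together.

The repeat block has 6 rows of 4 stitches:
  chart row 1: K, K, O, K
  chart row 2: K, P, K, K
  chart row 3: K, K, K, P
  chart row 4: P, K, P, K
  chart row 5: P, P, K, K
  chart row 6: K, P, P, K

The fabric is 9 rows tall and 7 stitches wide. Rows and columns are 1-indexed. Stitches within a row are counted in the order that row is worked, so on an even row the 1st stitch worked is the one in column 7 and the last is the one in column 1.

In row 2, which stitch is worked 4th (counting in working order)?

Row 2: (2-1) mod 6 = 1, so use chart row 2. Even row -> WS.
Chart row 2 tiled across columns 1-7: K P K K K P K
Wrong side: read the tiled row from column 7 down to 1 and exchange K with P (leave O, /).
Row 2 as worked: P K P P P K P
Stitch 4 in working order -> P

== STITCH ==
P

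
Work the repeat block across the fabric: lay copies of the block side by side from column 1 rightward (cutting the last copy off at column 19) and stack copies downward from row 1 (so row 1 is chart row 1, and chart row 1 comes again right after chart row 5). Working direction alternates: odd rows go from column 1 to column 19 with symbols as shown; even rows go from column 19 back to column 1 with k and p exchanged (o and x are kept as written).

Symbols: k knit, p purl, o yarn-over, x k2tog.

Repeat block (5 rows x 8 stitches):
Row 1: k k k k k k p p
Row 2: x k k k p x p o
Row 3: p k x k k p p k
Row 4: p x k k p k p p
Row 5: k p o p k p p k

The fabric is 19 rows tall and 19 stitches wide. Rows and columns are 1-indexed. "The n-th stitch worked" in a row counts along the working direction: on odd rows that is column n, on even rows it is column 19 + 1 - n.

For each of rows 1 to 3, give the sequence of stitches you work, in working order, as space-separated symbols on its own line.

Rows as worked:
k k k k k k p p k k k k k k p p k k k
p p x o k x k p p p x o k x k p p p x
p k x k k p p k p k x k k p p k p k x

Derivation:
Row 1: chart row 1, RS - tile across columns 1-19 and work as-is.
Row 2: chart row 2, WS - tiled (columns 1-19): x k k k p x p o x k k k p x p o x k k; work from column 19 back to 1 with k<->p swapped.
Row 3: chart row 3, RS - tile across columns 1-19 and work as-is.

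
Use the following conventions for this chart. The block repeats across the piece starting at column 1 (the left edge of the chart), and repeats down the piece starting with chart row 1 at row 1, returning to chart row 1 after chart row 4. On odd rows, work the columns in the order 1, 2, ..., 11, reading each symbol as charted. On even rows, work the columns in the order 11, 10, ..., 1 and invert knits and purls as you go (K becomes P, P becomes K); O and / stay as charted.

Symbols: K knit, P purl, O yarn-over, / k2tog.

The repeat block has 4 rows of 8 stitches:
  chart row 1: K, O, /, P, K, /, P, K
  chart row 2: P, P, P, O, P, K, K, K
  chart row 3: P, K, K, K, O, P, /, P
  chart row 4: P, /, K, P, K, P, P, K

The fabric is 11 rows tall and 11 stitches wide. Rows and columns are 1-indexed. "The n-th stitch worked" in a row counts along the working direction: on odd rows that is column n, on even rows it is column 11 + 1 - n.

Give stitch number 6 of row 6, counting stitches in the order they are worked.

Result:
P

Derivation:
Row 6 uses chart row ((6-1) mod 4)+1 = 2. Row 6 is even, so WS.
Chart row 2 tiled across columns 1-11: P P P O P K K K P P P
Wrong side: read the tiled row from column 11 down to 1 and exchange K with P (leave O, /).
Row 6 as worked: K K K P P P K O K K K
The 6th stitch worked is P.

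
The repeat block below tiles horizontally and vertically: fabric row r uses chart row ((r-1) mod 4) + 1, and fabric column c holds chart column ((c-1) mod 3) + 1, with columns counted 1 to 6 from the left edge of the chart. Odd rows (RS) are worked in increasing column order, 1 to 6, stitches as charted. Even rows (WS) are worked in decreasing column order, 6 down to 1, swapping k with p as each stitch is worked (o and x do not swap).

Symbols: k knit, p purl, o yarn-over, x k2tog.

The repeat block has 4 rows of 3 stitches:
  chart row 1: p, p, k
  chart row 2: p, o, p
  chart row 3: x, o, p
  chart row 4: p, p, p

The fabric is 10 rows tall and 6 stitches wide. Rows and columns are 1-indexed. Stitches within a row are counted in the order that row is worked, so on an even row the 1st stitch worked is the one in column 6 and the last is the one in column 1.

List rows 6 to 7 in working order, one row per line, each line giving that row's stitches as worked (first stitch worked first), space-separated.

Row 6: chart row 2, WS - tiled (columns 1-6): p o p p o p; work from column 6 back to 1 with k<->p swapped.
Row 7: chart row 3, RS - tile across columns 1-6 and work as-is.

Result:
k o k k o k
x o p x o p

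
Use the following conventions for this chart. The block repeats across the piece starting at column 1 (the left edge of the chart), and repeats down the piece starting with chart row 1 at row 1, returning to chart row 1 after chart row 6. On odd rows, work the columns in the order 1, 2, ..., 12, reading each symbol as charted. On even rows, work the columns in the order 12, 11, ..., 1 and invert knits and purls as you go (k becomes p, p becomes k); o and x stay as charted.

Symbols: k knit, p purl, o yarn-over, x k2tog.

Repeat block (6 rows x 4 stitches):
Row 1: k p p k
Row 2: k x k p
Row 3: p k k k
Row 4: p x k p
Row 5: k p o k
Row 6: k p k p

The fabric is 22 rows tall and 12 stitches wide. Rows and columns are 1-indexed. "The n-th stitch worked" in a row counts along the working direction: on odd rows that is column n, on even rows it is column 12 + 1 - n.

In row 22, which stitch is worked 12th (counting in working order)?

For row 22: chart row = ((22-1) mod 6) + 1 = 4; this is a WS (even) row.
Chart row 4 tiled across columns 1-12: p x k p p x k p p x k p
WS: work from column 12 back to column 1 (reverse the tiled row), swapping k<->p (o and x unchanged).
Row 22 as worked: k p x k k p x k k p x k
Counting 12 along the worked row gives k.

== STITCH ==
k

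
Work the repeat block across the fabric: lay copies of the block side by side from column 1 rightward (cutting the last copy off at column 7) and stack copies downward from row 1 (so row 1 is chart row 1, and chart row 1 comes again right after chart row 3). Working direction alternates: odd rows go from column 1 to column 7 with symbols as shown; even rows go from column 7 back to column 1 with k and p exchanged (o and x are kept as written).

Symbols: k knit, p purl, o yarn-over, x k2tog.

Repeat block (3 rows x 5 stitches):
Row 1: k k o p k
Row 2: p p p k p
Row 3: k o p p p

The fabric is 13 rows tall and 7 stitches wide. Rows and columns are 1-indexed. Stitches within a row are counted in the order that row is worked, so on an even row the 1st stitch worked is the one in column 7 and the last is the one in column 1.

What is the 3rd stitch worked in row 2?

Result:
k

Derivation:
For row 2: chart row = ((2-1) mod 3) + 1 = 2; this is a WS (even) row.
Chart row 2 tiled across columns 1-7: p p p k p p p
WS row: flip the tiled sequence (start at column 7) and apply k<->p; o and x stay.
Row 2 as worked: k k k p k k k
The 3rd stitch worked is k.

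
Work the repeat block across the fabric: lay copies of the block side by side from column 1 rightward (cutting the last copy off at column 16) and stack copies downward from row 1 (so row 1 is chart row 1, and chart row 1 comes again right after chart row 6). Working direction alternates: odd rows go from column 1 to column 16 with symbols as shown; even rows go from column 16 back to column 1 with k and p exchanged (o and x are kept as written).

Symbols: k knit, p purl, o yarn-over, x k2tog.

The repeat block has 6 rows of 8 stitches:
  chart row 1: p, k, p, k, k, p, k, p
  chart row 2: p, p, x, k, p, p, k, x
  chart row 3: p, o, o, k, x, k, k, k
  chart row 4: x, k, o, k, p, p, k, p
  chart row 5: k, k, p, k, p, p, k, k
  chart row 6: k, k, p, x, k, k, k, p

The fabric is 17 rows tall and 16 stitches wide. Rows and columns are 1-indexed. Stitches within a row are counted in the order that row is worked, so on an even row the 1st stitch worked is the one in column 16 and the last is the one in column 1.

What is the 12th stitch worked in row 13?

For row 13: chart row = ((13-1) mod 6) + 1 = 1; this is a RS (odd) row.
Chart row 1 tiled across columns 1-16: p k p k k p k p p k p k k p k p
RS: work column 1 to column 16, symbols as charted — the tiled row is the row as worked.
Counting 12 along the worked row gives k.

== STITCH ==
k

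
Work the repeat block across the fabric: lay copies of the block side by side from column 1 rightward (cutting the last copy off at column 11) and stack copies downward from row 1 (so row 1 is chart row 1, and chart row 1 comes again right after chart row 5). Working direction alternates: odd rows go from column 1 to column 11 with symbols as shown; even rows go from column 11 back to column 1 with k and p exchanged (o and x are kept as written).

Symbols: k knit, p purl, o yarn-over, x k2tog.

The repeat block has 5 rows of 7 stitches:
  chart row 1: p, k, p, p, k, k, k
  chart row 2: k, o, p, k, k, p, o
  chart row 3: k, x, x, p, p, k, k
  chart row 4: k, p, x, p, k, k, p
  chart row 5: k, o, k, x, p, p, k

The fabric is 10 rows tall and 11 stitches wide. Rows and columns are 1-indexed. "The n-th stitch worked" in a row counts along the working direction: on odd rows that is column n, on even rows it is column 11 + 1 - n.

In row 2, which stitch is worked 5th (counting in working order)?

For row 2: chart row = ((2-1) mod 5) + 1 = 2; this is a WS (even) row.
Chart row 2 tiled across columns 1-11: k o p k k p o k o p k
Wrong side: read the tiled row from column 11 down to 1 and exchange k with p (leave o, x).
Row 2 as worked: p k o p o k p p k o p
Counting 5 along the worked row gives o.

Result:
o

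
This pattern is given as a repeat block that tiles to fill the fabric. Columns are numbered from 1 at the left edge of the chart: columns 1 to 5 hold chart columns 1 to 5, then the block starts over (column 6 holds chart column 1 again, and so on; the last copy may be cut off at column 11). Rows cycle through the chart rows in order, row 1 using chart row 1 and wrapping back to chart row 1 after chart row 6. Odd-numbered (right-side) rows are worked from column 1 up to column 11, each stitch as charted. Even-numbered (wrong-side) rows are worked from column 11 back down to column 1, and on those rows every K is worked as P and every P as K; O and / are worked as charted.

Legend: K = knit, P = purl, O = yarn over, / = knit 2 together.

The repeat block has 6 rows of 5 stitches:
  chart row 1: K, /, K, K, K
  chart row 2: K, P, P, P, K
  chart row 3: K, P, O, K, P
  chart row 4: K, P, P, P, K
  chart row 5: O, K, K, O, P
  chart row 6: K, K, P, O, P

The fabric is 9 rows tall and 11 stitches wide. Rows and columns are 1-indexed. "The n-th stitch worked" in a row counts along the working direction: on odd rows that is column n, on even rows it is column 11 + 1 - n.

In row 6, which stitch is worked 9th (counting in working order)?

Row 6 uses chart row ((6-1) mod 6)+1 = 6. Row 6 is even, so WS.
Chart row 6 tiled across columns 1-11: K K P O P K K P O P K
Wrong side: read the tiled row from column 11 down to 1 and exchange K with P (leave O, /).
Row 6 as worked: P K O K P P K O K P P
The 9th stitch worked is K.

Result:
K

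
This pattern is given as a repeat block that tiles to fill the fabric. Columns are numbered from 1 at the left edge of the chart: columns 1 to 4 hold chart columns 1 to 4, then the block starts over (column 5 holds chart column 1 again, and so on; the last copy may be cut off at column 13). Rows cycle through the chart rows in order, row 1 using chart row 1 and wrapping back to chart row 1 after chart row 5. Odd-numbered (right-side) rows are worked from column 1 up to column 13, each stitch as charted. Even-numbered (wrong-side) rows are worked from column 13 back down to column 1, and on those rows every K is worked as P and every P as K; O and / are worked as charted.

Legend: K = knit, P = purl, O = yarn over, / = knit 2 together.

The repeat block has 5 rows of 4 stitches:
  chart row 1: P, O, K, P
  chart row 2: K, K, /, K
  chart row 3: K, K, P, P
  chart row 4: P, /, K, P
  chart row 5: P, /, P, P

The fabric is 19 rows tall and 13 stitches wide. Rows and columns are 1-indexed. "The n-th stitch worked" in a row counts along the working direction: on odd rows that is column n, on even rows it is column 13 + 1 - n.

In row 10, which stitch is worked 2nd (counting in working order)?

Row 10: (10-1) mod 5 = 4, so use chart row 5. Even row -> WS.
Chart row 5 tiled across columns 1-13: P / P P P / P P P / P P P
WS row: flip the tiled sequence (start at column 13) and apply K<->P; O and / stay.
Row 10 as worked: K K K / K K K / K K K / K
Stitch 2 in working order -> K

Stitch:
K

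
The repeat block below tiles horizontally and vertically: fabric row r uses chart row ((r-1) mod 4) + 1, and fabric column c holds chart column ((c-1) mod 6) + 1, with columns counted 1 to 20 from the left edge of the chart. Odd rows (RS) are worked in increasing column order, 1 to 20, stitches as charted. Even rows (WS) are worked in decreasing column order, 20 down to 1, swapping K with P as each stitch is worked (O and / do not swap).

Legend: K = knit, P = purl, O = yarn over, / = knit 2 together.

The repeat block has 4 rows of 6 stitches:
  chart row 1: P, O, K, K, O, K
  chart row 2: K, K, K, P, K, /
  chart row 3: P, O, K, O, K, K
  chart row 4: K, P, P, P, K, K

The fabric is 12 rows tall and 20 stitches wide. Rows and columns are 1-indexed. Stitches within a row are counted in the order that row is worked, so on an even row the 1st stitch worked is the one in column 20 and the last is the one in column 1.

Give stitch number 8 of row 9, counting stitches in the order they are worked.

Result:
O

Derivation:
For row 9: chart row = ((9-1) mod 4) + 1 = 1; this is a RS (odd) row.
Chart row 1 tiled across columns 1-20: P O K K O K P O K K O K P O K K O K P O
RS row: no reversal, no swap; stitch n worked = column n.
The 8th stitch worked is O.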